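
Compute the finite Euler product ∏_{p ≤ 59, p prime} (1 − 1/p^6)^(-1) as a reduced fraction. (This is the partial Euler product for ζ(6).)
∏ = 4770739572296379656394863241102356173984421633090039451960419477648624277653925987495283/4689410829889825408368231882153932262030763270859585875623809572192922480840433054253056

The primes p ≤ 59 are [2, 3, 5, 7, 11, 13, 17, 19, 23, 29, 31, 37, 41, 43, 47, 53, 59]. For each prime, (1 − 1/p^6)^(-1) = p^6 / (p^6 − 1). The product is (1 − 1/2^6)^(-1), (1 − 1/3^6)^(-1), (1 − 1/5^6)^(-1), (1 − 1/7^6)^(-1), (1 − 1/11^6)^(-1), (1 − 1/13^6)^(-1), (1 − 1/17^6)^(-1), (1 − 1/19^6)^(-1), (1 − 1/23^6)^(-1), (1 − 1/29^6)^(-1), (1 − 1/31^6)^(-1), (1 − 1/37^6)^(-1), (1 − 1/41^6)^(-1), (1 − 1/43^6)^(-1), (1 − 1/47^6)^(-1), (1 − 1/53^6)^(-1), (1 − 1/59^6)^(-1) = ∏ p^6 / (p^6 − 1) = 4770739572296379656394863241102356173984421633090039451960419477648624277653925987495283/4689410829889825408368231882153932262030763270859585875623809572192922480840433054253056.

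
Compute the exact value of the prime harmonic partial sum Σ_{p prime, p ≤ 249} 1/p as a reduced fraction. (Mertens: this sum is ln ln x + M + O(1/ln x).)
Σ 1/p = 506873196134241441348690763593294873492730445394823722837469097176314709804649267964680634478659521/256041159035492609053110100510385311995538591998443060216114576417920917800321526504084465112487730

π(249) = 53, so the primes ≤ 249 are [2, 3, 5, 7, 11, 13, 17, 19, 23, 29, 31, 37, 41, 43, 47, 53, 59, 61, 67, 71, 73, 79, 83, 89, 97, 101, 103, 107, 109, 113, 127, 131, 137, 139, 149, 151, 157, 163, 167, 173, 179, 181, 191, 193, 197, 199, 211, 223, 227, 229, 233, 239, 241]. Summing 1/p over these primes: 506873196134241441348690763593294873492730445394823722837469097176314709804649267964680634478659521/256041159035492609053110100510385311995538591998443060216114576417920917800321526504084465112487730 ≈ 1.9797. Mertens estimate ln ln(249) + 0.2615 ≈ 1.9694.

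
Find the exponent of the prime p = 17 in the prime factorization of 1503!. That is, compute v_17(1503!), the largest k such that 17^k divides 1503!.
v_17(1503!) = 93

Legendre's formula: v_p(n!) = Σ_{k ≥ 1} ⌊n / p^k⌋. For p = 17, n = 1503, the terms are:
  ⌊1503/17^1⌋ = ⌊1503/17⌋ = 88
  ⌊1503/17^2⌋ = ⌊1503/289⌋ = 5
(the next term ⌊1503/17^3⌋ = 0, terminating the sum). Summing: v_17(1503!) = 88 + 5 = 93.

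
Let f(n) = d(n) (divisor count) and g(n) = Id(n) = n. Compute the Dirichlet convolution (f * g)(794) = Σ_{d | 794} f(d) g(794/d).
(d * Id)(794) = 1596

Divisors of 794: [1, 2, 397, 794]. For each d | 794:
  d = 1: d(1) · Id(794/1) = 1 · 794 = 794
  d = 2: d(2) · Id(794/2) = 2 · 397 = 794
  d = 397: d(397) · Id(794/397) = 2 · 2 = 4
  d = 794: d(794) · Id(794/794) = 4 · 1 = 4
Summing: (d * Id)(794) = 794 + 794 + 4 + 4 = 1596.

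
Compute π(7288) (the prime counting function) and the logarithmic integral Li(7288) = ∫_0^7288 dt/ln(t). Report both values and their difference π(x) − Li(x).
π(7288) = 929;  Li(7288) ≈ 946.79;  π(x) − Li(x) ≈ -17.79.

Direct count of primes ≤ 7288 gives π(7288) = 929. Numerical evaluation of the logarithmic integral gives Li(7288) ≈ 946.79. The difference π(x) − Li(x) ≈ -17.79 is typically negative for small/moderate x (Li(x) overestimates), though Littlewood's theorem shows this sign changes infinitely often.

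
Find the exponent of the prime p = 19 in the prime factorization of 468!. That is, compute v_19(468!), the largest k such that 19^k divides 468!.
v_19(468!) = 25

Legendre's formula: v_p(n!) = Σ_{k ≥ 1} ⌊n / p^k⌋. For p = 19, n = 468, the terms are:
  ⌊468/19^1⌋ = ⌊468/19⌋ = 24
  ⌊468/19^2⌋ = ⌊468/361⌋ = 1
(the next term ⌊468/19^3⌋ = 0, terminating the sum). Summing: v_19(468!) = 24 + 1 = 25.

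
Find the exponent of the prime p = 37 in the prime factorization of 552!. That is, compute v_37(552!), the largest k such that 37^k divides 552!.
v_37(552!) = 14

Legendre's formula: v_p(n!) = Σ_{k ≥ 1} ⌊n / p^k⌋. For p = 37, n = 552, the terms are:
  ⌊552/37^1⌋ = ⌊552/37⌋ = 14
(the next term ⌊552/37^2⌋ = 0, terminating the sum). Summing: v_37(552!) = 14 = 14.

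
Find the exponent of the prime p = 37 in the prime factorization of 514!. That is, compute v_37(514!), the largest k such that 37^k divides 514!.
v_37(514!) = 13

Legendre's formula: v_p(n!) = Σ_{k ≥ 1} ⌊n / p^k⌋. For p = 37, n = 514, the terms are:
  ⌊514/37^1⌋ = ⌊514/37⌋ = 13
(the next term ⌊514/37^2⌋ = 0, terminating the sum). Summing: v_37(514!) = 13 = 13.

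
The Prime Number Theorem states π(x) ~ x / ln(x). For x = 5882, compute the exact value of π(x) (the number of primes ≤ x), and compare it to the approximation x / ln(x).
π(5882) = 775;  x/ln(x) ≈ 677.68;  relative error ≈ 12.56%.

Directly count primes up to 5882: π(5882) = 775. The PNT approximation gives 5882/ln(5882) ≈ 5882/8.67965 ≈ 677.68. Relative error (π(x) − x/ln(x)) / π(x) ≈ 12.56%; the approximation is known to undercount slightly (Li(x) is a better estimate).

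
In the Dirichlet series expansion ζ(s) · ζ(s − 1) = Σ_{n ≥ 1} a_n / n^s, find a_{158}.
σ(158) = 240

In the product (Σ m^0/m^s)(Σ k / k^s) = Σ (Σ_{d | n} d) / n^s, the coefficient of 1/n^s is σ(n) = Σ_{d | n} d. For n = 158, divisors are [1, 2, 79, 158]; summing: σ(158) = 240.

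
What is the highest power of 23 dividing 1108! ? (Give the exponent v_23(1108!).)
v_23(1108!) = 50

Legendre's formula: v_p(n!) = Σ_{k ≥ 1} ⌊n / p^k⌋. For p = 23, n = 1108, the terms are:
  ⌊1108/23^1⌋ = ⌊1108/23⌋ = 48
  ⌊1108/23^2⌋ = ⌊1108/529⌋ = 2
(the next term ⌊1108/23^3⌋ = 0, terminating the sum). Summing: v_23(1108!) = 48 + 2 = 50.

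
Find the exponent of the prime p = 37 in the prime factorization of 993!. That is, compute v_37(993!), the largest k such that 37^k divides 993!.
v_37(993!) = 26

Legendre's formula: v_p(n!) = Σ_{k ≥ 1} ⌊n / p^k⌋. For p = 37, n = 993, the terms are:
  ⌊993/37^1⌋ = ⌊993/37⌋ = 26
(the next term ⌊993/37^2⌋ = 0, terminating the sum). Summing: v_37(993!) = 26 = 26.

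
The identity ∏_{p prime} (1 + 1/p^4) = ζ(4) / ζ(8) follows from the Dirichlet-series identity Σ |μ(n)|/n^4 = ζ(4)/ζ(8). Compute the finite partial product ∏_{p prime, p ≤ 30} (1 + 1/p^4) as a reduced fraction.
∏ = 408418518091992985088034449701042208/378893302350878356551852293056730625

The primes p ≤ 30 are [2, 3, 5, 7, 11, 13, 17, 19, 23, 29]. For each, (1 + 1/p^4) = (p^4 + 1)/p^4. Multiplying these fractions over p ∈ [2, 3, 5, 7, 11, 13, 17, 19, 23, 29] gives 408418518091992985088034449701042208/378893302350878356551852293056730625. (In the limit P → ∞ this tends to ζ(4)/ζ(8).)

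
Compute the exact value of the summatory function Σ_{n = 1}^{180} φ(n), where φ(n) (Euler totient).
Σ_{n ≤ 180} φ(n) = 9880

Compute φ(n) for each 1 ≤ n ≤ 180: φ(1) = 1, φ(2) = 1, φ(3) = 2, φ(4) = 2, φ(5) = 4, φ(6) = 2, φ(7) = 6, φ(8) = 4, φ(9) = 6, φ(10) = 4, φ(11) = 10, φ(12) = 4, φ(13) = 12, φ(14) = 6, φ(15) = 8, φ(16) = 8, φ(17) = 16, φ(18) = 6, φ(19) = 18, φ(20) = 8, φ(21) = 12, φ(22) = 10, φ(23) = 22, φ(24) = 8, φ(25) = 20, φ(26) = 12, φ(27) = 18, φ(28) = 12, φ(29) = 28, φ(30) = 8, φ(31) = 30, φ(32) = 16, φ(33) = 20, φ(34) = 16, φ(35) = 24, φ(36) = 12, φ(37) = 36, φ(38) = 18, φ(39) = 24, φ(40) = 16, φ(41) = 40, φ(42) = 12, φ(43) = 42, φ(44) = 20, φ(45) = 24, φ(46) = 22, φ(47) = 46, φ(48) = 16, φ(49) = 42, φ(50) = 20, φ(51) = 32, φ(52) = 24, φ(53) = 52, φ(54) = 18, φ(55) = 40, φ(56) = 24, φ(57) = 36, φ(58) = 28, φ(59) = 58, φ(60) = 16, φ(61) = 60, φ(62) = 30, φ(63) = 36, φ(64) = 32, φ(65) = 48, φ(66) = 20, φ(67) = 66, φ(68) = 32, φ(69) = 44, φ(70) = 24, φ(71) = 70, φ(72) = 24, φ(73) = 72, φ(74) = 36, φ(75) = 40, φ(76) = 36, φ(77) = 60, φ(78) = 24, φ(79) = 78, φ(80) = 32, φ(81) = 54, φ(82) = 40, φ(83) = 82, φ(84) = 24, φ(85) = 64, φ(86) = 42, φ(87) = 56, φ(88) = 40, φ(89) = 88, φ(90) = 24, φ(91) = 72, φ(92) = 44, φ(93) = 60, φ(94) = 46, φ(95) = 72, φ(96) = 32, φ(97) = 96, φ(98) = 42, φ(99) = 60, φ(100) = 40, φ(101) = 100, φ(102) = 32, φ(103) = 102, φ(104) = 48, φ(105) = 48, φ(106) = 52, φ(107) = 106, φ(108) = 36, φ(109) = 108, φ(110) = 40, φ(111) = 72, φ(112) = 48, φ(113) = 112, φ(114) = 36, φ(115) = 88, φ(116) = 56, φ(117) = 72, φ(118) = 58, φ(119) = 96, φ(120) = 32, φ(121) = 110, φ(122) = 60, φ(123) = 80, φ(124) = 60, φ(125) = 100, φ(126) = 36, φ(127) = 126, φ(128) = 64, φ(129) = 84, φ(130) = 48, φ(131) = 130, φ(132) = 40, φ(133) = 108, φ(134) = 66, φ(135) = 72, φ(136) = 64, φ(137) = 136, φ(138) = 44, φ(139) = 138, φ(140) = 48, φ(141) = 92, φ(142) = 70, φ(143) = 120, φ(144) = 48, φ(145) = 112, φ(146) = 72, φ(147) = 84, φ(148) = 72, φ(149) = 148, φ(150) = 40, φ(151) = 150, φ(152) = 72, φ(153) = 96, φ(154) = 60, φ(155) = 120, φ(156) = 48, φ(157) = 156, φ(158) = 78, φ(159) = 104, φ(160) = 64, φ(161) = 132, φ(162) = 54, φ(163) = 162, φ(164) = 80, φ(165) = 80, φ(166) = 82, φ(167) = 166, φ(168) = 48, φ(169) = 156, φ(170) = 64, φ(171) = 108, φ(172) = 84, φ(173) = 172, φ(174) = 56, φ(175) = 120, φ(176) = 80, φ(177) = 116, φ(178) = 88, φ(179) = 178, φ(180) = 48. Summing all 180 values: 9880. (Average order: Σ_{n ≤ x} φ(n) ~ (3/π²) x². For x = 180, (3/π²)·180² ≈ 9848.42.)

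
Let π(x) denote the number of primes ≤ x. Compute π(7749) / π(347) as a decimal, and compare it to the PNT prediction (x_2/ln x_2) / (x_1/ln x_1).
π(7749)/π(347) = 982/69 ≈ 14.2319;  PNT prediction ≈ 14.5862.

π(347) = 69 and π(7749) = 982, so π(7749)/π(347) ≈ 14.2319. The PNT-predicted ratio is (7749/ln(7749)) / (347/ln(347)) ≈ 14.5862. The two agree to within a few percent, as expected.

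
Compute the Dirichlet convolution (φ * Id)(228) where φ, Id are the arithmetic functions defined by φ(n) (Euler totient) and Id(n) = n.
(φ * Id)(228) = 1480

Divisors of 228: [1, 2, 3, 4, 6, 12, 19, 38, 57, 76, 114, 228]. For each d | 228:
  d = 1: φ(1) · Id(228/1) = 1 · 228 = 228
  d = 2: φ(2) · Id(228/2) = 1 · 114 = 114
  d = 3: φ(3) · Id(228/3) = 2 · 76 = 152
  d = 4: φ(4) · Id(228/4) = 2 · 57 = 114
  d = 6: φ(6) · Id(228/6) = 2 · 38 = 76
  d = 12: φ(12) · Id(228/12) = 4 · 19 = 76
  d = 19: φ(19) · Id(228/19) = 18 · 12 = 216
  d = 38: φ(38) · Id(228/38) = 18 · 6 = 108
  d = 57: φ(57) · Id(228/57) = 36 · 4 = 144
  d = 76: φ(76) · Id(228/76) = 36 · 3 = 108
  d = 114: φ(114) · Id(228/114) = 36 · 2 = 72
  d = 228: φ(228) · Id(228/228) = 72 · 1 = 72
Summing: (φ * Id)(228) = 228 + 114 + 152 + 114 + 76 + 76 + 216 + 108 + 144 + 108 + 72 + 72 = 1480.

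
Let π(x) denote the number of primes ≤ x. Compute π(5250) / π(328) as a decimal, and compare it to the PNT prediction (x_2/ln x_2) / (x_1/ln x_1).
π(5250)/π(328) = 697/66 ≈ 10.5606;  PNT prediction ≈ 10.8246.

π(328) = 66 and π(5250) = 697, so π(5250)/π(328) ≈ 10.5606. The PNT-predicted ratio is (5250/ln(5250)) / (328/ln(328)) ≈ 10.8246. The two agree to within a few percent, as expected.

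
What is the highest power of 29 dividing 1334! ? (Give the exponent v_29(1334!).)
v_29(1334!) = 47

Legendre's formula: v_p(n!) = Σ_{k ≥ 1} ⌊n / p^k⌋. For p = 29, n = 1334, the terms are:
  ⌊1334/29^1⌋ = ⌊1334/29⌋ = 46
  ⌊1334/29^2⌋ = ⌊1334/841⌋ = 1
(the next term ⌊1334/29^3⌋ = 0, terminating the sum). Summing: v_29(1334!) = 46 + 1 = 47.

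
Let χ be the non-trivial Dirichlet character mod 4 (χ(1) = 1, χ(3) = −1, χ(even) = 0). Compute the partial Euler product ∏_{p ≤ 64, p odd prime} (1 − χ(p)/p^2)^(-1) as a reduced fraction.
∏ = 41649646786025278187758845901/45453901250007819878400000000

The odd primes p ≤ 64 are [3, 5, 7, 11, 13, 17, 19, 23, 29, 31, 37, 41, 43, 47, 53, 59, 61]. For each, χ(p) = 1 if p ≡ 1 mod 4, χ(p) = −1 if p ≡ 3 mod 4. Taking (1 − χ(p)/p^2)^(-1) = p^2/(p^2 − χ(p)): (1 − (-1)/3^2)^(-1) · (1 − (1)/5^2)^(-1) · (1 − (-1)/7^2)^(-1) · (1 − (-1)/11^2)^(-1) · (1 − (1)/13^2)^(-1) · (1 − (1)/17^2)^(-1) · (1 − (-1)/19^2)^(-1) · (1 − (-1)/23^2)^(-1) · (1 − (1)/29^2)^(-1) · (1 − (-1)/31^2)^(-1) · (1 − (1)/37^2)^(-1) · (1 − (1)/41^2)^(-1) · (1 − (-1)/43^2)^(-1) · (1 − (-1)/47^2)^(-1) · (1 − (1)/53^2)^(-1) · (1 − (-1)/59^2)^(-1) · (1 − (1)/61^2)^(-1) = 41649646786025278187758845901/45453901250007819878400000000.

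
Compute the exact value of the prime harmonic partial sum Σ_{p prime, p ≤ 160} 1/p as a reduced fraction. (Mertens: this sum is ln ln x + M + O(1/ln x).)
Σ 1/p = 67195167335560670940823020383181530154843058347995389615845419/35375166993717494840635767087951744212057570647889977422429870

π(160) = 37, so the primes ≤ 160 are [2, 3, 5, 7, 11, 13, 17, 19, 23, 29, 31, 37, 41, 43, 47, 53, 59, 61, 67, 71, 73, 79, 83, 89, 97, 101, 103, 107, 109, 113, 127, 131, 137, 139, 149, 151, 157]. Summing 1/p over these primes: 67195167335560670940823020383181530154843058347995389615845419/35375166993717494840635767087951744212057570647889977422429870 ≈ 1.8995. Mertens estimate ln ln(160) + 0.2615 ≈ 1.8859.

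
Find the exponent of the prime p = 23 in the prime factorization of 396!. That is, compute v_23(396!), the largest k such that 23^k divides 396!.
v_23(396!) = 17

Legendre's formula: v_p(n!) = Σ_{k ≥ 1} ⌊n / p^k⌋. For p = 23, n = 396, the terms are:
  ⌊396/23^1⌋ = ⌊396/23⌋ = 17
(the next term ⌊396/23^2⌋ = 0, terminating the sum). Summing: v_23(396!) = 17 = 17.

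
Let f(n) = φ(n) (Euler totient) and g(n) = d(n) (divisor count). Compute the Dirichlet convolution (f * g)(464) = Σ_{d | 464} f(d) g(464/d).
(φ * d)(464) = 930

Divisors of 464: [1, 2, 4, 8, 16, 29, 58, 116, 232, 464]. For each d | 464:
  d = 1: φ(1) · d(464/1) = 1 · 10 = 10
  d = 2: φ(2) · d(464/2) = 1 · 8 = 8
  d = 4: φ(4) · d(464/4) = 2 · 6 = 12
  d = 8: φ(8) · d(464/8) = 4 · 4 = 16
  d = 16: φ(16) · d(464/16) = 8 · 2 = 16
  d = 29: φ(29) · d(464/29) = 28 · 5 = 140
  d = 58: φ(58) · d(464/58) = 28 · 4 = 112
  d = 116: φ(116) · d(464/116) = 56 · 3 = 168
  d = 232: φ(232) · d(464/232) = 112 · 2 = 224
  d = 464: φ(464) · d(464/464) = 224 · 1 = 224
Summing: (φ * d)(464) = 10 + 8 + 12 + 16 + 16 + 140 + 112 + 168 + 224 + 224 = 930.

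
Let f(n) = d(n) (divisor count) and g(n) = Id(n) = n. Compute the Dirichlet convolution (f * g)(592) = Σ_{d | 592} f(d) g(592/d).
(d * Id)(592) = 2223

Divisors of 592: [1, 2, 4, 8, 16, 37, 74, 148, 296, 592]. For each d | 592:
  d = 1: d(1) · Id(592/1) = 1 · 592 = 592
  d = 2: d(2) · Id(592/2) = 2 · 296 = 592
  d = 4: d(4) · Id(592/4) = 3 · 148 = 444
  d = 8: d(8) · Id(592/8) = 4 · 74 = 296
  d = 16: d(16) · Id(592/16) = 5 · 37 = 185
  d = 37: d(37) · Id(592/37) = 2 · 16 = 32
  d = 74: d(74) · Id(592/74) = 4 · 8 = 32
  d = 148: d(148) · Id(592/148) = 6 · 4 = 24
  d = 296: d(296) · Id(592/296) = 8 · 2 = 16
  d = 592: d(592) · Id(592/592) = 10 · 1 = 10
Summing: (d * Id)(592) = 592 + 592 + 444 + 296 + 185 + 32 + 32 + 24 + 16 + 10 = 2223.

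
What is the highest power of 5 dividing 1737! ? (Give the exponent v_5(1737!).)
v_5(1737!) = 431

Legendre's formula: v_p(n!) = Σ_{k ≥ 1} ⌊n / p^k⌋. For p = 5, n = 1737, the terms are:
  ⌊1737/5^1⌋ = ⌊1737/5⌋ = 347
  ⌊1737/5^2⌋ = ⌊1737/25⌋ = 69
  ⌊1737/5^3⌋ = ⌊1737/125⌋ = 13
  ⌊1737/5^4⌋ = ⌊1737/625⌋ = 2
(the next term ⌊1737/5^5⌋ = 0, terminating the sum). Summing: v_5(1737!) = 347 + 69 + 13 + 2 = 431.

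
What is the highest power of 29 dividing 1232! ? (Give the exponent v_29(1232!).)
v_29(1232!) = 43

Legendre's formula: v_p(n!) = Σ_{k ≥ 1} ⌊n / p^k⌋. For p = 29, n = 1232, the terms are:
  ⌊1232/29^1⌋ = ⌊1232/29⌋ = 42
  ⌊1232/29^2⌋ = ⌊1232/841⌋ = 1
(the next term ⌊1232/29^3⌋ = 0, terminating the sum). Summing: v_29(1232!) = 42 + 1 = 43.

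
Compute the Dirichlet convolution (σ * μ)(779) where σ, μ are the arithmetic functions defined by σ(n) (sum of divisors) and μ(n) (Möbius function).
(σ * μ)(779) = 779

Divisors of 779: [1, 19, 41, 779]. For each d | 779:
  d = 1: σ(1) · μ(779/1) = 1 · 1 = 1
  d = 19: σ(19) · μ(779/19) = 20 · -1 = -20
  d = 41: σ(41) · μ(779/41) = 42 · -1 = -42
  d = 779: σ(779) · μ(779/779) = 840 · 1 = 840
Summing: (σ * μ)(779) = 1 + -20 + -42 + 840 = 779.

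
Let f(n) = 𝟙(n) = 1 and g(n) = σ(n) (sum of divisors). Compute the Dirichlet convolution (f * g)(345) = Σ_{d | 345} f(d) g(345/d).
(𝟙 * σ)(345) = 875

Divisors of 345: [1, 3, 5, 15, 23, 69, 115, 345]. For each d | 345:
  d = 1: 𝟙(1) · σ(345/1) = 1 · 576 = 576
  d = 3: 𝟙(3) · σ(345/3) = 1 · 144 = 144
  d = 5: 𝟙(5) · σ(345/5) = 1 · 96 = 96
  d = 15: 𝟙(15) · σ(345/15) = 1 · 24 = 24
  d = 23: 𝟙(23) · σ(345/23) = 1 · 24 = 24
  d = 69: 𝟙(69) · σ(345/69) = 1 · 6 = 6
  d = 115: 𝟙(115) · σ(345/115) = 1 · 4 = 4
  d = 345: 𝟙(345) · σ(345/345) = 1 · 1 = 1
Summing: (𝟙 * σ)(345) = 576 + 144 + 96 + 24 + 24 + 6 + 4 + 1 = 875.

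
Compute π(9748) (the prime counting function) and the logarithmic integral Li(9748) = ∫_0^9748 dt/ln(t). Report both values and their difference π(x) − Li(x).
π(9748) = 1202;  Li(9748) ≈ 1218.74;  π(x) − Li(x) ≈ -16.74.

Direct count of primes ≤ 9748 gives π(9748) = 1202. Numerical evaluation of the logarithmic integral gives Li(9748) ≈ 1218.74. The difference π(x) − Li(x) ≈ -16.74 is typically negative for small/moderate x (Li(x) overestimates), though Littlewood's theorem shows this sign changes infinitely often.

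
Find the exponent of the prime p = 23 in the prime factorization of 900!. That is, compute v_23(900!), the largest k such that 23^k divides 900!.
v_23(900!) = 40

Legendre's formula: v_p(n!) = Σ_{k ≥ 1} ⌊n / p^k⌋. For p = 23, n = 900, the terms are:
  ⌊900/23^1⌋ = ⌊900/23⌋ = 39
  ⌊900/23^2⌋ = ⌊900/529⌋ = 1
(the next term ⌊900/23^3⌋ = 0, terminating the sum). Summing: v_23(900!) = 39 + 1 = 40.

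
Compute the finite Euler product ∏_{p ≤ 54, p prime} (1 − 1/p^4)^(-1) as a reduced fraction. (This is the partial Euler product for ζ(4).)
∏ = 750937919501355467062347671738968589096863062629/693820677147413996973765862820413440000000000000

The primes p ≤ 54 are [2, 3, 5, 7, 11, 13, 17, 19, 23, 29, 31, 37, 41, 43, 47, 53]. For each prime, (1 − 1/p^4)^(-1) = p^4 / (p^4 − 1). The product is (1 − 1/2^4)^(-1), (1 − 1/3^4)^(-1), (1 − 1/5^4)^(-1), (1 − 1/7^4)^(-1), (1 − 1/11^4)^(-1), (1 − 1/13^4)^(-1), (1 − 1/17^4)^(-1), (1 − 1/19^4)^(-1), (1 − 1/23^4)^(-1), (1 − 1/29^4)^(-1), (1 − 1/31^4)^(-1), (1 − 1/37^4)^(-1), (1 − 1/41^4)^(-1), (1 − 1/43^4)^(-1), (1 − 1/47^4)^(-1), (1 − 1/53^4)^(-1) = ∏ p^4 / (p^4 − 1) = 750937919501355467062347671738968589096863062629/693820677147413996973765862820413440000000000000.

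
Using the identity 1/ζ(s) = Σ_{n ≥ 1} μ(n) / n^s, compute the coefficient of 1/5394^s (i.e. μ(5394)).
μ(5394) = 1

Factor n = 5394 = 2 · 3 · 29 · 31. μ(n) = 0 if any exponent ≥ 2 (not squarefree); otherwise μ(n) = (−1)^{ω(n)} where ω(n) is the number of distinct prime factors. Applying: μ(5394) = 1.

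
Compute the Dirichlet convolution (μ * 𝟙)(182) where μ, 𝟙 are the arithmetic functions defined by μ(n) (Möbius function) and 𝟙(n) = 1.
(μ * 𝟙)(182) = 0

Divisors of 182: [1, 2, 7, 13, 14, 26, 91, 182]. For each d | 182:
  d = 1: μ(1) · 𝟙(182/1) = 1 · 1 = 1
  d = 2: μ(2) · 𝟙(182/2) = -1 · 1 = -1
  d = 7: μ(7) · 𝟙(182/7) = -1 · 1 = -1
  d = 13: μ(13) · 𝟙(182/13) = -1 · 1 = -1
  d = 14: μ(14) · 𝟙(182/14) = 1 · 1 = 1
  d = 26: μ(26) · 𝟙(182/26) = 1 · 1 = 1
  d = 91: μ(91) · 𝟙(182/91) = 1 · 1 = 1
  d = 182: μ(182) · 𝟙(182/182) = -1 · 1 = -1
Summing: (μ * 𝟙)(182) = 1 + -1 + -1 + -1 + 1 + 1 + 1 + -1 = 0.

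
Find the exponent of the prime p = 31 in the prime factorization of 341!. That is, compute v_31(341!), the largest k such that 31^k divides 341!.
v_31(341!) = 11

Legendre's formula: v_p(n!) = Σ_{k ≥ 1} ⌊n / p^k⌋. For p = 31, n = 341, the terms are:
  ⌊341/31^1⌋ = ⌊341/31⌋ = 11
(the next term ⌊341/31^2⌋ = 0, terminating the sum). Summing: v_31(341!) = 11 = 11.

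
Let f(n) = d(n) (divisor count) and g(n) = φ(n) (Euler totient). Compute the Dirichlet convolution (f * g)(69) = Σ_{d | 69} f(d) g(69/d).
(d * φ)(69) = 96

Divisors of 69: [1, 3, 23, 69]. For each d | 69:
  d = 1: d(1) · φ(69/1) = 1 · 44 = 44
  d = 3: d(3) · φ(69/3) = 2 · 22 = 44
  d = 23: d(23) · φ(69/23) = 2 · 2 = 4
  d = 69: d(69) · φ(69/69) = 4 · 1 = 4
Summing: (d * φ)(69) = 44 + 44 + 4 + 4 = 96.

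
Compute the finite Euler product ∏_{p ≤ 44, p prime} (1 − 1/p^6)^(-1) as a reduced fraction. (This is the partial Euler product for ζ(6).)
∏ = 58415599349237689613444204788995855063746535337692192433390985/57419764821752678419559868369284941010851064169028064391462912

The primes p ≤ 44 are [2, 3, 5, 7, 11, 13, 17, 19, 23, 29, 31, 37, 41, 43]. For each prime, (1 − 1/p^6)^(-1) = p^6 / (p^6 − 1). The product is (1 − 1/2^6)^(-1), (1 − 1/3^6)^(-1), (1 − 1/5^6)^(-1), (1 − 1/7^6)^(-1), (1 − 1/11^6)^(-1), (1 − 1/13^6)^(-1), (1 − 1/17^6)^(-1), (1 − 1/19^6)^(-1), (1 − 1/23^6)^(-1), (1 − 1/29^6)^(-1), (1 − 1/31^6)^(-1), (1 − 1/37^6)^(-1), (1 − 1/41^6)^(-1), (1 − 1/43^6)^(-1) = ∏ p^6 / (p^6 − 1) = 58415599349237689613444204788995855063746535337692192433390985/57419764821752678419559868369284941010851064169028064391462912.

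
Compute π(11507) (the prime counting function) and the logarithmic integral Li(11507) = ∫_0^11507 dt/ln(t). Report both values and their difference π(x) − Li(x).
π(11507) = 1388;  Li(11507) ≈ 1408.49;  π(x) − Li(x) ≈ -20.49.

Direct count of primes ≤ 11507 gives π(11507) = 1388. Numerical evaluation of the logarithmic integral gives Li(11507) ≈ 1408.49. The difference π(x) − Li(x) ≈ -20.49 is typically negative for small/moderate x (Li(x) overestimates), though Littlewood's theorem shows this sign changes infinitely often.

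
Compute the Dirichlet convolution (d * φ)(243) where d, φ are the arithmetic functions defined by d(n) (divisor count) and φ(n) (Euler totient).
(d * φ)(243) = 364

Divisors of 243: [1, 3, 9, 27, 81, 243]. For each d | 243:
  d = 1: d(1) · φ(243/1) = 1 · 162 = 162
  d = 3: d(3) · φ(243/3) = 2 · 54 = 108
  d = 9: d(9) · φ(243/9) = 3 · 18 = 54
  d = 27: d(27) · φ(243/27) = 4 · 6 = 24
  d = 81: d(81) · φ(243/81) = 5 · 2 = 10
  d = 243: d(243) · φ(243/243) = 6 · 1 = 6
Summing: (d * φ)(243) = 162 + 108 + 54 + 24 + 10 + 6 = 364.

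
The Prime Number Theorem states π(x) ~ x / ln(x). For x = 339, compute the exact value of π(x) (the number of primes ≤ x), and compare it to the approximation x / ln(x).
π(339) = 68;  x/ln(x) ≈ 58.19;  relative error ≈ 14.43%.

Directly count primes up to 339: π(339) = 68. The PNT approximation gives 339/ln(339) ≈ 339/5.82600 ≈ 58.19. Relative error (π(x) − x/ln(x)) / π(x) ≈ 14.43%; the approximation is known to undercount slightly (Li(x) is a better estimate).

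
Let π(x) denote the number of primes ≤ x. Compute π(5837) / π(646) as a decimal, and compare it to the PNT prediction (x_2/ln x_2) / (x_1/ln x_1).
π(5837)/π(646) = 765/117 ≈ 6.5385;  PNT prediction ≈ 6.7421.

π(646) = 117 and π(5837) = 765, so π(5837)/π(646) ≈ 6.5385. The PNT-predicted ratio is (5837/ln(5837)) / (646/ln(646)) ≈ 6.7421. The two agree to within a few percent, as expected.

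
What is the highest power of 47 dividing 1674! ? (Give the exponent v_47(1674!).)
v_47(1674!) = 35

Legendre's formula: v_p(n!) = Σ_{k ≥ 1} ⌊n / p^k⌋. For p = 47, n = 1674, the terms are:
  ⌊1674/47^1⌋ = ⌊1674/47⌋ = 35
(the next term ⌊1674/47^2⌋ = 0, terminating the sum). Summing: v_47(1674!) = 35 = 35.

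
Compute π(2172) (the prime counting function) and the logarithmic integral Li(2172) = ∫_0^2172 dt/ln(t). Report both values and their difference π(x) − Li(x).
π(2172) = 326;  Li(2172) ≈ 337.31;  π(x) − Li(x) ≈ -11.31.

Direct count of primes ≤ 2172 gives π(2172) = 326. Numerical evaluation of the logarithmic integral gives Li(2172) ≈ 337.31. The difference π(x) − Li(x) ≈ -11.31 is typically negative for small/moderate x (Li(x) overestimates), though Littlewood's theorem shows this sign changes infinitely often.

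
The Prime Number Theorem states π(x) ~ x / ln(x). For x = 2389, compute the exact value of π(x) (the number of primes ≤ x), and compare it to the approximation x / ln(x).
π(2389) = 355;  x/ln(x) ≈ 307.12;  relative error ≈ 13.49%.

Directly count primes up to 2389: π(2389) = 355. The PNT approximation gives 2389/ln(2389) ≈ 2389/7.77863 ≈ 307.12. Relative error (π(x) − x/ln(x)) / π(x) ≈ 13.49%; the approximation is known to undercount slightly (Li(x) is a better estimate).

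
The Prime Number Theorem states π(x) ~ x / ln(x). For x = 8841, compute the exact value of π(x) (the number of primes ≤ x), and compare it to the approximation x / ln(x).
π(8841) = 1102;  x/ln(x) ≈ 972.91;  relative error ≈ 11.71%.

Directly count primes up to 8841: π(8841) = 1102. The PNT approximation gives 8841/ln(8841) ≈ 8841/9.08716 ≈ 972.91. Relative error (π(x) − x/ln(x)) / π(x) ≈ 11.71%; the approximation is known to undercount slightly (Li(x) is a better estimate).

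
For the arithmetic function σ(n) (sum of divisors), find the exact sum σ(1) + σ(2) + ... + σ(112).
Σ_{n ≤ 112} σ(n) = 10399

Compute σ(n) for each 1 ≤ n ≤ 112: σ(1) = 1, σ(2) = 3, σ(3) = 4, σ(4) = 7, σ(5) = 6, σ(6) = 12, σ(7) = 8, σ(8) = 15, σ(9) = 13, σ(10) = 18, σ(11) = 12, σ(12) = 28, σ(13) = 14, σ(14) = 24, σ(15) = 24, σ(16) = 31, σ(17) = 18, σ(18) = 39, σ(19) = 20, σ(20) = 42, σ(21) = 32, σ(22) = 36, σ(23) = 24, σ(24) = 60, σ(25) = 31, σ(26) = 42, σ(27) = 40, σ(28) = 56, σ(29) = 30, σ(30) = 72, σ(31) = 32, σ(32) = 63, σ(33) = 48, σ(34) = 54, σ(35) = 48, σ(36) = 91, σ(37) = 38, σ(38) = 60, σ(39) = 56, σ(40) = 90, σ(41) = 42, σ(42) = 96, σ(43) = 44, σ(44) = 84, σ(45) = 78, σ(46) = 72, σ(47) = 48, σ(48) = 124, σ(49) = 57, σ(50) = 93, σ(51) = 72, σ(52) = 98, σ(53) = 54, σ(54) = 120, σ(55) = 72, σ(56) = 120, σ(57) = 80, σ(58) = 90, σ(59) = 60, σ(60) = 168, σ(61) = 62, σ(62) = 96, σ(63) = 104, σ(64) = 127, σ(65) = 84, σ(66) = 144, σ(67) = 68, σ(68) = 126, σ(69) = 96, σ(70) = 144, σ(71) = 72, σ(72) = 195, σ(73) = 74, σ(74) = 114, σ(75) = 124, σ(76) = 140, σ(77) = 96, σ(78) = 168, σ(79) = 80, σ(80) = 186, σ(81) = 121, σ(82) = 126, σ(83) = 84, σ(84) = 224, σ(85) = 108, σ(86) = 132, σ(87) = 120, σ(88) = 180, σ(89) = 90, σ(90) = 234, σ(91) = 112, σ(92) = 168, σ(93) = 128, σ(94) = 144, σ(95) = 120, σ(96) = 252, σ(97) = 98, σ(98) = 171, σ(99) = 156, σ(100) = 217, σ(101) = 102, σ(102) = 216, σ(103) = 104, σ(104) = 210, σ(105) = 192, σ(106) = 162, σ(107) = 108, σ(108) = 280, σ(109) = 110, σ(110) = 216, σ(111) = 152, σ(112) = 248. Summing all 112 values: 10399. (Average order: Σ_{n ≤ x} σ(n) ~ (π²/12) x². For x = 112, (π²/12)·112² ≈ 10317.03.)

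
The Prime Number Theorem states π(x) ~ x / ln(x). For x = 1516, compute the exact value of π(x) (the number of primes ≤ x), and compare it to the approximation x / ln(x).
π(1516) = 240;  x/ln(x) ≈ 207.00;  relative error ≈ 13.75%.

Directly count primes up to 1516: π(1516) = 240. The PNT approximation gives 1516/ln(1516) ≈ 1516/7.32383 ≈ 207.00. Relative error (π(x) − x/ln(x)) / π(x) ≈ 13.75%; the approximation is known to undercount slightly (Li(x) is a better estimate).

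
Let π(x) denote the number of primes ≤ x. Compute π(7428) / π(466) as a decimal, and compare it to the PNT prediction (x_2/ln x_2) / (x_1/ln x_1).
π(7428)/π(466) = 941/90 ≈ 10.4556;  PNT prediction ≈ 10.9882.

π(466) = 90 and π(7428) = 941, so π(7428)/π(466) ≈ 10.4556. The PNT-predicted ratio is (7428/ln(7428)) / (466/ln(466)) ≈ 10.9882. The two agree to within a few percent, as expected.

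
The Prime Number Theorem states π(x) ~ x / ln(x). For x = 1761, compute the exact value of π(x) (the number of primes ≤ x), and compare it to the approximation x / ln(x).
π(1761) = 274;  x/ln(x) ≈ 235.63;  relative error ≈ 14.00%.

Directly count primes up to 1761: π(1761) = 274. The PNT approximation gives 1761/ln(1761) ≈ 1761/7.47364 ≈ 235.63. Relative error (π(x) − x/ln(x)) / π(x) ≈ 14.00%; the approximation is known to undercount slightly (Li(x) is a better estimate).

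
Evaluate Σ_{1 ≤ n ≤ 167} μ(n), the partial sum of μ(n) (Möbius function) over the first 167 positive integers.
Σ_{n ≤ 167} μ(n) = -1

Compute μ(n) for each 1 ≤ n ≤ 167: μ(1) = 1, μ(2) = -1, μ(3) = -1, μ(4) = 0, μ(5) = -1, μ(6) = 1, μ(7) = -1, μ(8) = 0, μ(9) = 0, μ(10) = 1, μ(11) = -1, μ(12) = 0, μ(13) = -1, μ(14) = 1, μ(15) = 1, μ(16) = 0, μ(17) = -1, μ(18) = 0, μ(19) = -1, μ(20) = 0, μ(21) = 1, μ(22) = 1, μ(23) = -1, μ(24) = 0, μ(25) = 0, μ(26) = 1, μ(27) = 0, μ(28) = 0, μ(29) = -1, μ(30) = -1, μ(31) = -1, μ(32) = 0, μ(33) = 1, μ(34) = 1, μ(35) = 1, μ(36) = 0, μ(37) = -1, μ(38) = 1, μ(39) = 1, μ(40) = 0, μ(41) = -1, μ(42) = -1, μ(43) = -1, μ(44) = 0, μ(45) = 0, μ(46) = 1, μ(47) = -1, μ(48) = 0, μ(49) = 0, μ(50) = 0, μ(51) = 1, μ(52) = 0, μ(53) = -1, μ(54) = 0, μ(55) = 1, μ(56) = 0, μ(57) = 1, μ(58) = 1, μ(59) = -1, μ(60) = 0, μ(61) = -1, μ(62) = 1, μ(63) = 0, μ(64) = 0, μ(65) = 1, μ(66) = -1, μ(67) = -1, μ(68) = 0, μ(69) = 1, μ(70) = -1, μ(71) = -1, μ(72) = 0, μ(73) = -1, μ(74) = 1, μ(75) = 0, μ(76) = 0, μ(77) = 1, μ(78) = -1, μ(79) = -1, μ(80) = 0, μ(81) = 0, μ(82) = 1, μ(83) = -1, μ(84) = 0, μ(85) = 1, μ(86) = 1, μ(87) = 1, μ(88) = 0, μ(89) = -1, μ(90) = 0, μ(91) = 1, μ(92) = 0, μ(93) = 1, μ(94) = 1, μ(95) = 1, μ(96) = 0, μ(97) = -1, μ(98) = 0, μ(99) = 0, μ(100) = 0, μ(101) = -1, μ(102) = -1, μ(103) = -1, μ(104) = 0, μ(105) = -1, μ(106) = 1, μ(107) = -1, μ(108) = 0, μ(109) = -1, μ(110) = -1, μ(111) = 1, μ(112) = 0, μ(113) = -1, μ(114) = -1, μ(115) = 1, μ(116) = 0, μ(117) = 0, μ(118) = 1, μ(119) = 1, μ(120) = 0, μ(121) = 0, μ(122) = 1, μ(123) = 1, μ(124) = 0, μ(125) = 0, μ(126) = 0, μ(127) = -1, μ(128) = 0, μ(129) = 1, μ(130) = -1, μ(131) = -1, μ(132) = 0, μ(133) = 1, μ(134) = 1, μ(135) = 0, μ(136) = 0, μ(137) = -1, μ(138) = -1, μ(139) = -1, μ(140) = 0, μ(141) = 1, μ(142) = 1, μ(143) = 1, μ(144) = 0, μ(145) = 1, μ(146) = 1, μ(147) = 0, μ(148) = 0, μ(149) = -1, μ(150) = 0, μ(151) = -1, μ(152) = 0, μ(153) = 0, μ(154) = -1, μ(155) = 1, μ(156) = 0, μ(157) = -1, μ(158) = 1, μ(159) = 1, μ(160) = 0, μ(161) = 1, μ(162) = 0, μ(163) = -1, μ(164) = 0, μ(165) = -1, μ(166) = 1, μ(167) = -1. Summing all 167 values: -1. (Mertens function M(x) = Σ_{n ≤ x} μ(n); on average M(x) should be small (PNT ⟺ M(x) = o(x)).)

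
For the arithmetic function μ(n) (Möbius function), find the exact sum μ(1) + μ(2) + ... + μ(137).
Σ_{n ≤ 137} μ(n) = -2

Compute μ(n) for each 1 ≤ n ≤ 137: μ(1) = 1, μ(2) = -1, μ(3) = -1, μ(4) = 0, μ(5) = -1, μ(6) = 1, μ(7) = -1, μ(8) = 0, μ(9) = 0, μ(10) = 1, μ(11) = -1, μ(12) = 0, μ(13) = -1, μ(14) = 1, μ(15) = 1, μ(16) = 0, μ(17) = -1, μ(18) = 0, μ(19) = -1, μ(20) = 0, μ(21) = 1, μ(22) = 1, μ(23) = -1, μ(24) = 0, μ(25) = 0, μ(26) = 1, μ(27) = 0, μ(28) = 0, μ(29) = -1, μ(30) = -1, μ(31) = -1, μ(32) = 0, μ(33) = 1, μ(34) = 1, μ(35) = 1, μ(36) = 0, μ(37) = -1, μ(38) = 1, μ(39) = 1, μ(40) = 0, μ(41) = -1, μ(42) = -1, μ(43) = -1, μ(44) = 0, μ(45) = 0, μ(46) = 1, μ(47) = -1, μ(48) = 0, μ(49) = 0, μ(50) = 0, μ(51) = 1, μ(52) = 0, μ(53) = -1, μ(54) = 0, μ(55) = 1, μ(56) = 0, μ(57) = 1, μ(58) = 1, μ(59) = -1, μ(60) = 0, μ(61) = -1, μ(62) = 1, μ(63) = 0, μ(64) = 0, μ(65) = 1, μ(66) = -1, μ(67) = -1, μ(68) = 0, μ(69) = 1, μ(70) = -1, μ(71) = -1, μ(72) = 0, μ(73) = -1, μ(74) = 1, μ(75) = 0, μ(76) = 0, μ(77) = 1, μ(78) = -1, μ(79) = -1, μ(80) = 0, μ(81) = 0, μ(82) = 1, μ(83) = -1, μ(84) = 0, μ(85) = 1, μ(86) = 1, μ(87) = 1, μ(88) = 0, μ(89) = -1, μ(90) = 0, μ(91) = 1, μ(92) = 0, μ(93) = 1, μ(94) = 1, μ(95) = 1, μ(96) = 0, μ(97) = -1, μ(98) = 0, μ(99) = 0, μ(100) = 0, μ(101) = -1, μ(102) = -1, μ(103) = -1, μ(104) = 0, μ(105) = -1, μ(106) = 1, μ(107) = -1, μ(108) = 0, μ(109) = -1, μ(110) = -1, μ(111) = 1, μ(112) = 0, μ(113) = -1, μ(114) = -1, μ(115) = 1, μ(116) = 0, μ(117) = 0, μ(118) = 1, μ(119) = 1, μ(120) = 0, μ(121) = 0, μ(122) = 1, μ(123) = 1, μ(124) = 0, μ(125) = 0, μ(126) = 0, μ(127) = -1, μ(128) = 0, μ(129) = 1, μ(130) = -1, μ(131) = -1, μ(132) = 0, μ(133) = 1, μ(134) = 1, μ(135) = 0, μ(136) = 0, μ(137) = -1. Summing all 137 values: -2. (Mertens function M(x) = Σ_{n ≤ x} μ(n); on average M(x) should be small (PNT ⟺ M(x) = o(x)).)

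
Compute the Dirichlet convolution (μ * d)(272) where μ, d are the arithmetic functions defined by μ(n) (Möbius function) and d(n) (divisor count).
(μ * d)(272) = 1

Divisors of 272: [1, 2, 4, 8, 16, 17, 34, 68, 136, 272]. For each d | 272:
  d = 1: μ(1) · d(272/1) = 1 · 10 = 10
  d = 2: μ(2) · d(272/2) = -1 · 8 = -8
  d = 4: μ(4) · d(272/4) = 0 · 6 = 0
  d = 8: μ(8) · d(272/8) = 0 · 4 = 0
  d = 16: μ(16) · d(272/16) = 0 · 2 = 0
  d = 17: μ(17) · d(272/17) = -1 · 5 = -5
  d = 34: μ(34) · d(272/34) = 1 · 4 = 4
  d = 68: μ(68) · d(272/68) = 0 · 3 = 0
  d = 136: μ(136) · d(272/136) = 0 · 2 = 0
  d = 272: μ(272) · d(272/272) = 0 · 1 = 0
Summing: (μ * d)(272) = 10 + -8 + 0 + 0 + 0 + -5 + 4 + 0 + 0 + 0 = 1.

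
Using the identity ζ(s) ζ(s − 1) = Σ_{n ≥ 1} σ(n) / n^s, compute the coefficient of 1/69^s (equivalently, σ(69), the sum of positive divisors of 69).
σ(69) = 96

In the product (Σ m^0/m^s)(Σ k / k^s) = Σ (Σ_{d | n} d) / n^s, the coefficient of 1/n^s is σ(n) = Σ_{d | n} d. For n = 69, divisors are [1, 3, 23, 69]; summing: σ(69) = 96.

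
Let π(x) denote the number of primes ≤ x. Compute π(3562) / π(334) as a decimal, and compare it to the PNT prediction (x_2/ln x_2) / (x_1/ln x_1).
π(3562)/π(334) = 499/67 ≈ 7.4478;  PNT prediction ≈ 7.5781.

π(334) = 67 and π(3562) = 499, so π(3562)/π(334) ≈ 7.4478. The PNT-predicted ratio is (3562/ln(3562)) / (334/ln(334)) ≈ 7.5781. The two agree to within a few percent, as expected.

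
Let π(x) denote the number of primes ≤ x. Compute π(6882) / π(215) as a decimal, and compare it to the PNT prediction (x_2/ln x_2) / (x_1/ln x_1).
π(6882)/π(215) = 885/47 ≈ 18.8298;  PNT prediction ≈ 19.4542.

π(215) = 47 and π(6882) = 885, so π(6882)/π(215) ≈ 18.8298. The PNT-predicted ratio is (6882/ln(6882)) / (215/ln(215)) ≈ 19.4542. The two agree to within a few percent, as expected.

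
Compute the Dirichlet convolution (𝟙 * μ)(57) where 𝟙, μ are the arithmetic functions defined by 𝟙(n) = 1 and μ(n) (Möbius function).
(𝟙 * μ)(57) = 0

Divisors of 57: [1, 3, 19, 57]. For each d | 57:
  d = 1: 𝟙(1) · μ(57/1) = 1 · 1 = 1
  d = 3: 𝟙(3) · μ(57/3) = 1 · -1 = -1
  d = 19: 𝟙(19) · μ(57/19) = 1 · -1 = -1
  d = 57: 𝟙(57) · μ(57/57) = 1 · 1 = 1
Summing: (𝟙 * μ)(57) = 1 + -1 + -1 + 1 = 0.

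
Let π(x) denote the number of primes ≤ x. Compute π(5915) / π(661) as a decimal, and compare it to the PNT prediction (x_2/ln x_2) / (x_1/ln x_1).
π(5915)/π(661) = 777/121 ≈ 6.4215;  PNT prediction ≈ 6.6906.

π(661) = 121 and π(5915) = 777, so π(5915)/π(661) ≈ 6.4215. The PNT-predicted ratio is (5915/ln(5915)) / (661/ln(661)) ≈ 6.6906. The two agree to within a few percent, as expected.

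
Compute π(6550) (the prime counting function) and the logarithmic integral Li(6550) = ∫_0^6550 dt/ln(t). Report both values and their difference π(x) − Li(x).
π(6550) = 845;  Li(6550) ≈ 863.31;  π(x) − Li(x) ≈ -18.31.

Direct count of primes ≤ 6550 gives π(6550) = 845. Numerical evaluation of the logarithmic integral gives Li(6550) ≈ 863.31. The difference π(x) − Li(x) ≈ -18.31 is typically negative for small/moderate x (Li(x) overestimates), though Littlewood's theorem shows this sign changes infinitely often.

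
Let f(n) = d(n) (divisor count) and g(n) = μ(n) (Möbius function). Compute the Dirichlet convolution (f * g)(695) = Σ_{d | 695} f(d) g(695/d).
(d * μ)(695) = 1

Divisors of 695: [1, 5, 139, 695]. For each d | 695:
  d = 1: d(1) · μ(695/1) = 1 · 1 = 1
  d = 5: d(5) · μ(695/5) = 2 · -1 = -2
  d = 139: d(139) · μ(695/139) = 2 · -1 = -2
  d = 695: d(695) · μ(695/695) = 4 · 1 = 4
Summing: (d * μ)(695) = 1 + -2 + -2 + 4 = 1.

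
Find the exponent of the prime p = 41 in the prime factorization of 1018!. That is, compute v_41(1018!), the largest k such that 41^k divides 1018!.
v_41(1018!) = 24

Legendre's formula: v_p(n!) = Σ_{k ≥ 1} ⌊n / p^k⌋. For p = 41, n = 1018, the terms are:
  ⌊1018/41^1⌋ = ⌊1018/41⌋ = 24
(the next term ⌊1018/41^2⌋ = 0, terminating the sum). Summing: v_41(1018!) = 24 = 24.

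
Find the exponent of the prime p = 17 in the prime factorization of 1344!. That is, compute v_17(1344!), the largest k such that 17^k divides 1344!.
v_17(1344!) = 83

Legendre's formula: v_p(n!) = Σ_{k ≥ 1} ⌊n / p^k⌋. For p = 17, n = 1344, the terms are:
  ⌊1344/17^1⌋ = ⌊1344/17⌋ = 79
  ⌊1344/17^2⌋ = ⌊1344/289⌋ = 4
(the next term ⌊1344/17^3⌋ = 0, terminating the sum). Summing: v_17(1344!) = 79 + 4 = 83.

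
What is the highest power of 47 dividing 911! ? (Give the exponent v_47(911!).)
v_47(911!) = 19

Legendre's formula: v_p(n!) = Σ_{k ≥ 1} ⌊n / p^k⌋. For p = 47, n = 911, the terms are:
  ⌊911/47^1⌋ = ⌊911/47⌋ = 19
(the next term ⌊911/47^2⌋ = 0, terminating the sum). Summing: v_47(911!) = 19 = 19.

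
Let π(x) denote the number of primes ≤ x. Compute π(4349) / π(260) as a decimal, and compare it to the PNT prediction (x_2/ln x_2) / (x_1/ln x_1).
π(4349)/π(260) = 594/55 ≈ 10.8000;  PNT prediction ≈ 11.1025.

π(260) = 55 and π(4349) = 594, so π(4349)/π(260) ≈ 10.8000. The PNT-predicted ratio is (4349/ln(4349)) / (260/ln(260)) ≈ 11.1025. The two agree to within a few percent, as expected.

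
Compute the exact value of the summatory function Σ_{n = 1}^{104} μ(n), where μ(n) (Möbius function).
Σ_{n ≤ 104} μ(n) = -2

Compute μ(n) for each 1 ≤ n ≤ 104: μ(1) = 1, μ(2) = -1, μ(3) = -1, μ(4) = 0, μ(5) = -1, μ(6) = 1, μ(7) = -1, μ(8) = 0, μ(9) = 0, μ(10) = 1, μ(11) = -1, μ(12) = 0, μ(13) = -1, μ(14) = 1, μ(15) = 1, μ(16) = 0, μ(17) = -1, μ(18) = 0, μ(19) = -1, μ(20) = 0, μ(21) = 1, μ(22) = 1, μ(23) = -1, μ(24) = 0, μ(25) = 0, μ(26) = 1, μ(27) = 0, μ(28) = 0, μ(29) = -1, μ(30) = -1, μ(31) = -1, μ(32) = 0, μ(33) = 1, μ(34) = 1, μ(35) = 1, μ(36) = 0, μ(37) = -1, μ(38) = 1, μ(39) = 1, μ(40) = 0, μ(41) = -1, μ(42) = -1, μ(43) = -1, μ(44) = 0, μ(45) = 0, μ(46) = 1, μ(47) = -1, μ(48) = 0, μ(49) = 0, μ(50) = 0, μ(51) = 1, μ(52) = 0, μ(53) = -1, μ(54) = 0, μ(55) = 1, μ(56) = 0, μ(57) = 1, μ(58) = 1, μ(59) = -1, μ(60) = 0, μ(61) = -1, μ(62) = 1, μ(63) = 0, μ(64) = 0, μ(65) = 1, μ(66) = -1, μ(67) = -1, μ(68) = 0, μ(69) = 1, μ(70) = -1, μ(71) = -1, μ(72) = 0, μ(73) = -1, μ(74) = 1, μ(75) = 0, μ(76) = 0, μ(77) = 1, μ(78) = -1, μ(79) = -1, μ(80) = 0, μ(81) = 0, μ(82) = 1, μ(83) = -1, μ(84) = 0, μ(85) = 1, μ(86) = 1, μ(87) = 1, μ(88) = 0, μ(89) = -1, μ(90) = 0, μ(91) = 1, μ(92) = 0, μ(93) = 1, μ(94) = 1, μ(95) = 1, μ(96) = 0, μ(97) = -1, μ(98) = 0, μ(99) = 0, μ(100) = 0, μ(101) = -1, μ(102) = -1, μ(103) = -1, μ(104) = 0. Summing all 104 values: -2. (Mertens function M(x) = Σ_{n ≤ x} μ(n); on average M(x) should be small (PNT ⟺ M(x) = o(x)).)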